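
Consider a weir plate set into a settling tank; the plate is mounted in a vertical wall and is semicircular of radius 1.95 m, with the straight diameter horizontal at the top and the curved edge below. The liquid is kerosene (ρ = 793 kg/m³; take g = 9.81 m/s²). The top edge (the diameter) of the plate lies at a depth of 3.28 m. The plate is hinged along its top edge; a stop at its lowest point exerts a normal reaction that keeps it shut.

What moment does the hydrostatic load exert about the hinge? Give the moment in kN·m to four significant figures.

M ≈ 170.3 kN·m

γ = ρg = 793 × 9.81 / 1000 = 7.77933 kN/m³.
The centroid of a semicircle lies 4r/(3π) = 0.827606 m from the diameter, here below the top edge, so the centroid depth is h_c = 3.28 + 0.827606 = 4.10761 m.
A = πr²/2 = π × 1.95²/2 = 5.97295 m².
Resultant F = γ·h_c·A = 7.77933 × 4.10761 × 5.97295 = 190.862 kN.
I_c = (π/8 − 8/(9π))·r⁴ = 0.109757 × 1.95⁴ = 1.58698 m⁴.
Centre of pressure: y_p = y_c + I_c/(y_c·A) = 4.10761 + 1.58698/(4.10761 × 5.97295) = 4.10761 + 0.0646835 = 4.17229 m along the plane.
The resultant acts 0.827606 + 0.0646835 = 0.892289 m (along the plate) below the hinge at the top edge, so the moment about the hinge is M = F × 0.892289 = 190.862 × 0.892289 = 170.304 kN·m.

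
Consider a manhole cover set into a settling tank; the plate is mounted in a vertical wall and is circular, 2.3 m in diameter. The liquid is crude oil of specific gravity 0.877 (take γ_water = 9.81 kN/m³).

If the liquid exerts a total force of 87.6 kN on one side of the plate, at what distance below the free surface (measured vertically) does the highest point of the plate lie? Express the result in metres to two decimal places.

d_top ≈ 1.30 m

γ = 0.877 × 9.81 = 8.60337 kN/m³.
A = π(1.15)² = 4.15476 m².
From F = γ·h_c·A, the centroid depth is h_c = 87.6/(8.60337 × 4.15476) = 2.4507 m.
The centroid is at the centre, 1.15 m below the top of the plate, so the highest point sits at h_top = 2.4507 − 1.15 = 1.3007 m below the surface.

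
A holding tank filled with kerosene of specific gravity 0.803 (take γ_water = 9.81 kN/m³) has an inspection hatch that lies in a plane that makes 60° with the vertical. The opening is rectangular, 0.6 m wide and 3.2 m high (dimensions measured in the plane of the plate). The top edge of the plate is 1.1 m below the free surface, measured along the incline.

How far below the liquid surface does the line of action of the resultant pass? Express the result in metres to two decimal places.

γ = 0.803 × 9.81 = 7.87743 kN/m³.
The plate makes 60° with the vertical, i.e. θ = 90° − 60° = 30° to the horizontal. Measuring y along the incline from the free-surface line, vertical depth h = y·sinθ with sinθ = 0.500000.
The centroid lies 3.2/2 = 1.6 m below the top edge, so y_c = 1.1 + 1.6 = 2.7 m and h_c = 2.7 × 0.500000 = 1.35 m.
A = 0.6 × 3.2 = 1.92 m².
Resultant F = γ·h_c·A = 7.87743 × 1.35 × 1.92 = 20.4183 kN.
I_c = b·h³/12 = 0.6 × 3.2³/12 = 1.6384 m⁴.
Centre of pressure: y_p = y_c + I_c/(y_c·A) = 2.7 + 1.6384/(2.7 × 1.92) = 2.7 + 0.316049 = 3.01605 m along the plane.
Vertically, h_p = y_p·sinθ = 3.01605 × 0.500000 = 1.50802 m.

h_p = 1.51 m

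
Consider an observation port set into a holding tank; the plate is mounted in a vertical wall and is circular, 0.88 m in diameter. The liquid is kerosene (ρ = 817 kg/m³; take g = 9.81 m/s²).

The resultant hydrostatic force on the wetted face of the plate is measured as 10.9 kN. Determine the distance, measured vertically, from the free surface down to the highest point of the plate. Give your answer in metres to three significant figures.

γ = ρg = 817 × 9.81 / 1000 = 8.01477 kN/m³.
A = π(0.44)² = 0.608212 m².
From F = γ·h_c·A, the centroid depth is h_c = 10.9/(8.01477 × 0.608212) = 2.23604 m.
The centroid is at the centre, 0.44 m below the top of the plate, so the highest point sits at h_top = 2.23604 − 0.44 = 1.79604 m below the surface.

d_top ≈ 1.80 m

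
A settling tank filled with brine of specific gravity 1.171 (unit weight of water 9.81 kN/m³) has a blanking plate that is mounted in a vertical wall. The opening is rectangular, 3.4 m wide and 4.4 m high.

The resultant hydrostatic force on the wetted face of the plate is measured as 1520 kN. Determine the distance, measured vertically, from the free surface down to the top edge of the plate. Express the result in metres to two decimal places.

d_top ≈ 6.64 m

γ = 1.171 × 9.81 = 11.48751 kN/m³.
A = 3.4 × 4.4 = 14.96 m².
From F = γ·h_c·A, the centroid depth is h_c = 1520/(11.48751 × 14.96) = 8.84476 m.
The centroid lies 4.4/2 = 2.2 m below the top edge, so the top edge sits at h_top = 8.84476 − 2.2 = 6.64476 m below the surface.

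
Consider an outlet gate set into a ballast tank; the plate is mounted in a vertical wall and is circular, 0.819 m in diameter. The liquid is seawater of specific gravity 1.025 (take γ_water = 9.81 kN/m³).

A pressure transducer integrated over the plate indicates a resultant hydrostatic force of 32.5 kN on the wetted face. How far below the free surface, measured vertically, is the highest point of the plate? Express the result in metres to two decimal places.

d_top ≈ 5.73 m

γ = 1.025 × 9.81 = 10.05525 kN/m³.
A = π(0.4095)² = 0.526814 m².
From F = γ·h_c·A, the centroid depth is h_c = 32.5/(10.05525 × 0.526814) = 6.13526 m.
The centroid is at the centre, 0.4095 m below the top of the plate, so the highest point sits at h_top = 6.13526 − 0.4095 = 5.72576 m below the surface.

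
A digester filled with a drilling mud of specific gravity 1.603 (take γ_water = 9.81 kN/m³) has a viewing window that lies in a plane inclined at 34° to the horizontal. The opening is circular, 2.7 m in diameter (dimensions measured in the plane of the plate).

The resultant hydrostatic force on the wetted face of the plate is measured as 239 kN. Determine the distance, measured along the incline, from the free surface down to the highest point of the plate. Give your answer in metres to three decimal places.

γ = 1.603 × 9.81 = 15.72543 kN/m³.
A = π(1.35)² = 5.72555 m².
From F = γ·h_c·A, the centroid depth is h_c = 239/(15.72543 × 5.72555) = 2.65447 m.
Let θ = 34° be the plate's angle to the horizontal; measure y along the incline from where the plane meets the free surface. Vertical depth h = y·sinθ with sinθ = 0.559193.
Along the incline, y_c = h_c/sinθ = 2.65447/0.559193 = 4.74697 m.
The centroid is at the centre, 1.35 m below the top of the plate, so the highest point sits at y_top = 4.74697 − 1.35 = 3.39697 m along the incline.

y_top ≈ 3.397 m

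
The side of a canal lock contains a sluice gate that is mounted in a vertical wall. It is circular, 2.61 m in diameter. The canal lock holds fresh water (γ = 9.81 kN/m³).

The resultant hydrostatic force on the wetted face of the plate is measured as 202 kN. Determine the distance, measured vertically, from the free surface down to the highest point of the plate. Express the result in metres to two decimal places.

γ = 9.81 kN/m³.
A = π(1.305)² = 5.35021 m².
From F = γ·h_c·A, the centroid depth is h_c = 202/(9.81 × 5.35021) = 3.84868 m.
The centroid is at the centre, 1.305 m below the top of the plate, so the highest point sits at h_top = 3.84868 − 1.305 = 2.54368 m below the surface.

d_top ≈ 2.54 m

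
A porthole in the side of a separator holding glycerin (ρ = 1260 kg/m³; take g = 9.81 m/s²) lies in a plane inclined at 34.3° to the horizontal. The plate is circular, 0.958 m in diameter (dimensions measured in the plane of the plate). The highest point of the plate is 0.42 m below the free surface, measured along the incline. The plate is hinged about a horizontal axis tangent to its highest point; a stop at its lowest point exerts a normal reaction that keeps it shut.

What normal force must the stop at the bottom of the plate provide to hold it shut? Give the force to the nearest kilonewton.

P ≈ 3 kN

γ = ρg = 1260 × 9.81 / 1000 = 12.3606 kN/m³.
Let θ = 34.3° be the plate's angle to the horizontal; measure y along the incline from where the plane meets the free surface. Vertical depth h = y·sinθ with sinθ = 0.563526.
The centroid is at the centre, 0.479 m below the top of the plate, so y_c = 0.42 + 0.479 = 0.899 m and h_c = 0.899 × 0.563526 = 0.50661 m.
A = π(0.479)² = 0.72081 m².
Resultant F = γ·h_c·A = 12.3606 × 0.50661 × 0.72081 = 4.51371 kN.
I_c = πr⁴/4 = π × 0.479⁴/4 = 0.0413459 m⁴.
Centre of pressure: y_p = y_c + I_c/(y_c·A) = 0.899 + 0.0413459/(0.899 × 0.72081) = 0.899 + 0.0638046 = 0.962805 m along the plane.
The resultant acts 0.479 + 0.0638046 = 0.542805 m (along the plate) below the hinge at the top edge, so the moment about the hinge is M = F × 0.542805 = 4.51371 × 0.542805 = 2.45006 kN·m.
A normal force at the bottom, 0.958 m from the hinge, must supply this moment: P = 2.45006/0.958 = 2.55747 kN.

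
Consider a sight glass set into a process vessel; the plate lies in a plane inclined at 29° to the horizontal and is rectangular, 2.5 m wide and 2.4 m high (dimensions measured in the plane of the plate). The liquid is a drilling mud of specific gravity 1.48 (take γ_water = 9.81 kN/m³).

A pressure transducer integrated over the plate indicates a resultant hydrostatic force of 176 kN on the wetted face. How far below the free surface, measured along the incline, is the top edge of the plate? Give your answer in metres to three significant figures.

y_top ≈ 2.97 m

γ = 1.48 × 9.81 = 14.5188 kN/m³.
A = 2.5 × 2.4 = 6 m².
From F = γ·h_c·A, the centroid depth is h_c = 176/(14.5188 × 6) = 2.02037 m.
Let θ = 29° be the plate's angle to the horizontal; measure y along the incline from where the plane meets the free surface. Vertical depth h = y·sinθ with sinθ = 0.484810.
Along the incline, y_c = h_c/sinθ = 2.02037/0.484810 = 4.16734 m.
The centroid lies 2.4/2 = 1.2 m below the top edge, so the top edge sits at y_top = 4.16734 − 1.2 = 2.96734 m along the incline.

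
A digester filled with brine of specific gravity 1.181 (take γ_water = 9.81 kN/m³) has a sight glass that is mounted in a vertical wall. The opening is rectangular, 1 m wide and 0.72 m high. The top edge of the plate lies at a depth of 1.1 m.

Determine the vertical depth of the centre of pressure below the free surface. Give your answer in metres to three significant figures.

h_p = 1.49 m

γ = 1.181 × 9.81 = 11.58561 kN/m³.
The centroid lies 0.72/2 = 0.36 m below the top edge, so the centroid depth is h_c = 1.1 + 0.36 = 1.46 m.
A = 1 × 0.72 = 0.72 m².
Resultant F = γ·h_c·A = 11.58561 × 1.46 × 0.72 = 12.1788 kN.
I_c = b·h³/12 = 1 × 0.72³/12 = 0.031104 m⁴.
Centre of pressure: y_p = y_c + I_c/(y_c·A) = 1.46 + 0.031104/(1.46 × 0.72) = 1.46 + 0.029589 = 1.48959 m along the plane.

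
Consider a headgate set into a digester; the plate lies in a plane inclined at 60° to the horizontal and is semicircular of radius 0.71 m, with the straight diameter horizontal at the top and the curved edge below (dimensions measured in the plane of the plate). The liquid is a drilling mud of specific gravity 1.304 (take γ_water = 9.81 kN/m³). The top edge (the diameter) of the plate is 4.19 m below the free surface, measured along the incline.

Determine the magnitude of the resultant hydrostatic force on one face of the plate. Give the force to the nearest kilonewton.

F ≈ 39 kN

γ = 1.304 × 9.81 = 12.79224 kN/m³.
Let θ = 60° be the plate's angle to the horizontal; measure y along the incline from where the plane meets the free surface. Vertical depth h = y·sinθ with sinθ = 0.866025.
The centroid of a semicircle lies 4r/(3π) = 0.301333 m from the diameter, here below the top edge, so y_c = 4.19 + 0.301333 = 4.49133 m and h_c = 4.49133 × 0.866025 = 3.8896 m.
A = πr²/2 = π × 0.71²/2 = 0.791838 m².
Resultant F = γ·h_c·A = 12.79224 × 3.8896 × 0.791838 = 39.3992 kN.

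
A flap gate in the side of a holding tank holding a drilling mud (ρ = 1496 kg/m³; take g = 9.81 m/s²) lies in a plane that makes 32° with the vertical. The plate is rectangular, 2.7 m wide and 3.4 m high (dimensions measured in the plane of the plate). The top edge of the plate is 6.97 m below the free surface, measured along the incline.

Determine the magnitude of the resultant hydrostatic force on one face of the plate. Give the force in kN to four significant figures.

γ = ρg = 1496 × 9.81 / 1000 = 14.67576 kN/m³.
The plate makes 32° with the vertical, i.e. θ = 90° − 32° = 58° to the horizontal. Measuring y along the incline from the free-surface line, vertical depth h = y·sinθ with sinθ = 0.848048.
The centroid lies 3.4/2 = 1.7 m below the top edge, so y_c = 6.97 + 1.7 = 8.67 m and h_c = 8.67 × 0.848048 = 7.35258 m.
A = 2.7 × 3.4 = 9.18 m².
Resultant F = γ·h_c·A = 14.67576 × 7.35258 × 9.18 = 990.565 kN.

F ≈ 990.6 kN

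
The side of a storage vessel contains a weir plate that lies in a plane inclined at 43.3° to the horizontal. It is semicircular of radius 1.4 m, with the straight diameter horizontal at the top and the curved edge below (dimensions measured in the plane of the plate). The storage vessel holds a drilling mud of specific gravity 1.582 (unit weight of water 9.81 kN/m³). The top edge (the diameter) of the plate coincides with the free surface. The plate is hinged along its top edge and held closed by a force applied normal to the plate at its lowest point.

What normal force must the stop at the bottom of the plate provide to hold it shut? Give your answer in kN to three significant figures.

γ = 1.582 × 9.81 = 15.51942 kN/m³.
Let θ = 43.3° be the plate's angle to the horizontal; measure y along the incline from where the plane meets the free surface. Vertical depth h = y·sinθ with sinθ = 0.685818.
The centroid of a semicircle lies 4r/(3π) = 0.594178 m from the diameter, here below the top edge, so y_c = 0.594178 m and h_c = 0.594178 × 0.685818 = 0.407498 m.
A = πr²/2 = π × 1.4²/2 = 3.07876 m².
Resultant F = γ·h_c·A = 15.51942 × 0.407498 × 3.07876 = 19.4705 kN.
I_c = (π/8 − 8/(9π))·r⁴ = 0.109757 × 1.4⁴ = 0.421642 m⁴.
Centre of pressure: y_p = y_c + I_c/(y_c·A) = 0.594178 + 0.421642/(0.594178 × 3.07876) = 0.594178 + 0.23049 = 0.824668 m along the plane.
The resultant acts 0.594178 + 0.23049 = 0.824668 m (along the plate) below the hinge at the top edge, so the moment about the hinge is M = F × 0.824668 = 19.4705 × 0.824668 = 16.0567 kN·m.
A normal force at the bottom, 1.4 m from the hinge, must supply this moment: P = 16.0567/1.4 = 11.4691 kN.

P ≈ 11.5 kN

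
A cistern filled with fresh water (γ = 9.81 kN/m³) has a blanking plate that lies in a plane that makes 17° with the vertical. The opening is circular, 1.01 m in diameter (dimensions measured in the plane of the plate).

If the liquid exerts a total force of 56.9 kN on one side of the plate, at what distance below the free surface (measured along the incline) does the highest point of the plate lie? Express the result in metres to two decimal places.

y_top ≈ 7.07 m

γ = 9.81 kN/m³.
A = π(0.505)² = 0.801185 m².
From F = γ·h_c·A, the centroid depth is h_c = 56.9/(9.81 × 0.801185) = 7.23953 m.
The plate makes 17° with the vertical, i.e. θ = 90° − 17° = 73° to the horizontal. Measuring y along the incline from the free-surface line, vertical depth h = y·sinθ with sinθ = 0.956305.
Along the incline, y_c = h_c/sinθ = 7.23953/0.956305 = 7.57031 m.
The centroid is at the centre, 0.505 m below the top of the plate, so the highest point sits at y_top = 7.57031 − 0.505 = 7.06531 m along the incline.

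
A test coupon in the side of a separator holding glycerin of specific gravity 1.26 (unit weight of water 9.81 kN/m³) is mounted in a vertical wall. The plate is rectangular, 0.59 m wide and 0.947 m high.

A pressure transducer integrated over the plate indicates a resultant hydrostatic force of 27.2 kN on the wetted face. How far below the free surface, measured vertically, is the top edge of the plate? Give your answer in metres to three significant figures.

γ = 1.26 × 9.81 = 12.3606 kN/m³.
A = 0.59 × 0.947 = 0.55873 m².
From F = γ·h_c·A, the centroid depth is h_c = 27.2/(12.3606 × 0.55873) = 3.93847 m.
The centroid lies 0.947/2 = 0.4735 m below the top edge, so the top edge sits at h_top = 3.93847 − 0.4735 = 3.46497 m below the surface.

d_top ≈ 3.46 m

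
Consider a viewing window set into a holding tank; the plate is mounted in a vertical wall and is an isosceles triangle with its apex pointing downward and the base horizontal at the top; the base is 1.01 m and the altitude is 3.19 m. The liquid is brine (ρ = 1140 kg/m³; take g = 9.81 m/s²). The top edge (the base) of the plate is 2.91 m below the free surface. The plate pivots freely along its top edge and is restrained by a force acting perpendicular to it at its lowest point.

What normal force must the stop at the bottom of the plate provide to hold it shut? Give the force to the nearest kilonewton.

P ≈ 27 kN

γ = ρg = 1140 × 9.81 / 1000 = 11.1834 kN/m³.
With the apex down, the centroid sits h/3 = 3.19/3 = 1.06333 m below the base (the top edge), so the centroid depth is h_c = 2.91 + 1.06333 = 3.97333 m.
A = ½ × 1.01 × 3.19 = 1.61095 m².
Resultant F = γ·h_c·A = 11.1834 × 3.97333 × 1.61095 = 71.5831 kN.
I_c = b·h³/36 = 1.01 × 3.19³/36 = 0.910733 m⁴.
Centre of pressure: y_p = y_c + I_c/(y_c·A) = 3.97333 + 0.910733/(3.97333 × 1.61095) = 3.97333 + 0.142283 = 4.11561 m along the plane.
The resultant acts 1.06333 + 0.142283 = 1.20561 m (along the plate) below the hinge at the top edge, so the moment about the hinge is M = F × 1.20561 = 71.5831 × 1.20561 = 86.3013 kN·m.
A normal force at the bottom, 3.19 m from the hinge, must supply this moment: P = 86.3013/3.19 = 27.0537 kN.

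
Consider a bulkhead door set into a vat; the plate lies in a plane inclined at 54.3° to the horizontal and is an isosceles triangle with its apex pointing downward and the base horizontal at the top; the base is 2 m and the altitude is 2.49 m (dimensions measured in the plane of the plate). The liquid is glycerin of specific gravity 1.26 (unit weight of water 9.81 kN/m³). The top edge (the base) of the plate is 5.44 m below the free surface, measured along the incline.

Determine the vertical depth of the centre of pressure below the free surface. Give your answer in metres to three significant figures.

γ = 1.26 × 9.81 = 12.3606 kN/m³.
Let θ = 54.3° be the plate's angle to the horizontal; measure y along the incline from where the plane meets the free surface. Vertical depth h = y·sinθ with sinθ = 0.812084.
With the apex down, the centroid sits h/3 = 2.49/3 = 0.83 m below the base (the top edge), so y_c = 5.44 + 0.83 = 6.27 m and h_c = 6.27 × 0.812084 = 5.09177 m.
A = ½ × 2 × 2.49 = 2.49 m².
Resultant F = γ·h_c·A = 12.3606 × 5.09177 × 2.49 = 156.714 kN.
I_c = b·h³/36 = 2 × 2.49³/36 = 0.857681 m⁴.
Centre of pressure: y_p = y_c + I_c/(y_c·A) = 6.27 + 0.857681/(6.27 × 2.49) = 6.27 + 0.0549362 = 6.32494 m along the plane.
Vertically, h_p = y_p·sinθ = 6.32494 × 0.812084 = 5.13638 m.

h_p = 5.14 m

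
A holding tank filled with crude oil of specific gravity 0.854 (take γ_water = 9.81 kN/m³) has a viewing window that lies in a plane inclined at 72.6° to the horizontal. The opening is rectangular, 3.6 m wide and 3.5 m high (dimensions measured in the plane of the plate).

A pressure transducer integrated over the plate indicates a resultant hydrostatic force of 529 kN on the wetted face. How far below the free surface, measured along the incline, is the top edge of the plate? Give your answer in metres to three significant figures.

y_top ≈ 3.50 m

γ = 0.854 × 9.81 = 8.37774 kN/m³.
A = 3.6 × 3.5 = 12.6 m².
From F = γ·h_c·A, the centroid depth is h_c = 529/(8.37774 × 12.6) = 5.01139 m.
Let θ = 72.6° be the plate's angle to the horizontal; measure y along the incline from where the plane meets the free surface. Vertical depth h = y·sinθ with sinθ = 0.954240.
Along the incline, y_c = h_c/sinθ = 5.01139/0.954240 = 5.25171 m.
The centroid lies 3.5/2 = 1.75 m below the top edge, so the top edge sits at y_top = 5.25171 − 1.75 = 3.50171 m along the incline.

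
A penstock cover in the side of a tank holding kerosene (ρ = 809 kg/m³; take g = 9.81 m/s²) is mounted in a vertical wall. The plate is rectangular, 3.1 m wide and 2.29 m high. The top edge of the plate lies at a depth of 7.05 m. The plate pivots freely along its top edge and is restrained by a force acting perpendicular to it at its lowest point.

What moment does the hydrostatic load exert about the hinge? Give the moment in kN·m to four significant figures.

M ≈ 553.3 kN·m

γ = ρg = 809 × 9.81 / 1000 = 7.93629 kN/m³.
The centroid lies 2.29/2 = 1.145 m below the top edge, so the centroid depth is h_c = 7.05 + 1.145 = 8.195 m.
A = 3.1 × 2.29 = 7.099 m².
Resultant F = γ·h_c·A = 7.93629 × 8.195 × 7.099 = 461.704 kN.
I_c = b·h³/12 = 3.1 × 2.29³/12 = 3.10232 m⁴.
Centre of pressure: y_p = y_c + I_c/(y_c·A) = 8.195 + 3.10232/(8.195 × 7.099) = 8.195 + 0.0533262 = 8.24833 m along the plane.
The resultant acts 1.145 + 0.0533262 = 1.19833 m (along the plate) below the hinge at the top edge, so the moment about the hinge is M = F × 1.19833 = 461.704 × 1.19833 = 553.274 kN·m.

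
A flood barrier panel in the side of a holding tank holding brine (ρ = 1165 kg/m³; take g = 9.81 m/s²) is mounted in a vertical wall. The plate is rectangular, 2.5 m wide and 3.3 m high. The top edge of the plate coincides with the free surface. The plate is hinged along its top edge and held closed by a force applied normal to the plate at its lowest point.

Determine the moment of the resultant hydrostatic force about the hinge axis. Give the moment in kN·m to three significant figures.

M ≈ 342 kN·m

γ = ρg = 1165 × 9.81 / 1000 = 11.42865 kN/m³.
The centroid lies 3.3/2 = 1.65 m below the top edge, so the centroid depth is h_c = 1.65 m.
A = 2.5 × 3.3 = 8.25 m².
Resultant F = γ·h_c·A = 11.42865 × 1.65 × 8.25 = 155.572 kN.
I_c = b·h³/12 = 2.5 × 3.3³/12 = 7.48688 m⁴.
Centre of pressure: y_p = y_c + I_c/(y_c·A) = 1.65 + 7.48688/(1.65 × 8.25) = 1.65 + 0.55 = 2.2 m along the plane.
The resultant acts 1.65 + 0.55 = 2.2 m (along the plate) below the hinge at the top edge, so the moment about the hinge is M = F × 2.2 = 155.572 × 2.2 = 342.258 kN·m.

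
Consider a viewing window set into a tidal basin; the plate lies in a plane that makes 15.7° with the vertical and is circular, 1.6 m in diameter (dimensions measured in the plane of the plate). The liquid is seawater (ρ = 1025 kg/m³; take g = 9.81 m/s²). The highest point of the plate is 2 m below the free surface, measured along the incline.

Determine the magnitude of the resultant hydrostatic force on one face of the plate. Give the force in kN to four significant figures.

γ = ρg = 1025 × 9.81 / 1000 = 10.05525 kN/m³.
The plate makes 15.7° with the vertical, i.e. θ = 90° − 15.7° = 74.3° to the horizontal. Measuring y along the incline from the free-surface line, vertical depth h = y·sinθ with sinθ = 0.962692.
The centroid is at the centre, 0.8 m below the top of the plate, so y_c = 2 + 0.8 = 2.8 m and h_c = 2.8 × 0.962692 = 2.69554 m.
A = π(0.8)² = 2.01062 m².
Resultant F = γ·h_c·A = 10.05525 × 2.69554 × 2.01062 = 54.4965 kN.

F ≈ 54.50 kN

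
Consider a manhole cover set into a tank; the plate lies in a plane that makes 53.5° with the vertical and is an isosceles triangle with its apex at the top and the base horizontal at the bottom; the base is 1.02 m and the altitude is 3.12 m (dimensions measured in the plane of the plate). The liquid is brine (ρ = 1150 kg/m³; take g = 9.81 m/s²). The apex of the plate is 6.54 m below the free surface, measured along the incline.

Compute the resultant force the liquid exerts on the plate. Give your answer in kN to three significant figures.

γ = ρg = 1150 × 9.81 / 1000 = 11.2815 kN/m³.
The plate makes 53.5° with the vertical, i.e. θ = 90° − 53.5° = 36.5° to the horizontal. Measuring y along the incline from the free-surface line, vertical depth h = y·sinθ with sinθ = 0.594823.
With the apex up, the centroid sits 2h/3 = 2 × 3.12/3 = 2.08 m below the apex, so y_c = 6.54 + 2.08 = 8.62 m and h_c = 8.62 × 0.594823 = 5.12737 m.
A = ½ × 1.02 × 3.12 = 1.5912 m².
Resultant F = γ·h_c·A = 11.2815 × 5.12737 × 1.5912 = 92.042 kN.

F ≈ 92.0 kN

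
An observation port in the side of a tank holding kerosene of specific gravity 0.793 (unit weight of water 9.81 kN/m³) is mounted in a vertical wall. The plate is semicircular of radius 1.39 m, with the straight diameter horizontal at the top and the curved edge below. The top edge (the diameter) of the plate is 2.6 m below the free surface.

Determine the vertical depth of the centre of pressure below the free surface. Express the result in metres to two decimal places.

h_p = 3.23 m

γ = 0.793 × 9.81 = 7.77933 kN/m³.
The centroid of a semicircle lies 4r/(3π) = 0.589934 m from the diameter, here below the top edge, so the centroid depth is h_c = 2.6 + 0.589934 = 3.18993 m.
A = πr²/2 = π × 1.39²/2 = 3.03494 m².
Resultant F = γ·h_c·A = 7.77933 × 3.18993 × 3.03494 = 75.3136 kN.
I_c = (π/8 − 8/(9π))·r⁴ = 0.109757 × 1.39⁴ = 0.409724 m⁴.
Centre of pressure: y_p = y_c + I_c/(y_c·A) = 3.18993 + 0.409724/(3.18993 × 3.03494) = 3.18993 + 0.0423214 = 3.23225 m along the plane.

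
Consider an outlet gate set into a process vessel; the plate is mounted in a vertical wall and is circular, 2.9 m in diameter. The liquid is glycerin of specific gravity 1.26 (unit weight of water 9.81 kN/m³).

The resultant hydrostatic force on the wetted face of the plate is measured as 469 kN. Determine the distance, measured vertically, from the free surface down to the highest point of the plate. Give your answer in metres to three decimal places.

γ = 1.26 × 9.81 = 12.3606 kN/m³.
A = π(1.45)² = 6.6052 m².
From F = γ·h_c·A, the centroid depth is h_c = 469/(12.3606 × 6.6052) = 5.74443 m.
The centroid is at the centre, 1.45 m below the top of the plate, so the highest point sits at h_top = 5.74443 − 1.45 = 4.29443 m below the surface.

d_top ≈ 4.294 m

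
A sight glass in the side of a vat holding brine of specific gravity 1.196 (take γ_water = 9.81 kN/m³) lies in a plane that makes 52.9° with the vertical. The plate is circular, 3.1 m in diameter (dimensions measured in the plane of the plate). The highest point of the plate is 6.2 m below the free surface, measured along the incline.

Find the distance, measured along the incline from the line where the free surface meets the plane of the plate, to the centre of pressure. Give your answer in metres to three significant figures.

y_p = 7.83 m

γ = 1.196 × 9.81 = 11.73276 kN/m³.
The plate makes 52.9° with the vertical, i.e. θ = 90° − 52.9° = 37.1° to the horizontal. Measuring y along the incline from the free-surface line, vertical depth h = y·sinθ with sinθ = 0.603208.
The centroid is at the centre, 1.55 m below the top of the plate, so y_c = 6.2 + 1.55 = 7.75 m and h_c = 7.75 × 0.603208 = 4.67486 m.
A = π(1.55)² = 7.54768 m².
Resultant F = γ·h_c·A = 11.73276 × 4.67486 × 7.54768 = 413.983 kN.
I_c = πr⁴/4 = π × 1.55⁴/4 = 4.53332 m⁴.
Centre of pressure: y_p = y_c + I_c/(y_c·A) = 7.75 + 4.53332/(7.75 × 7.54768) = 7.75 + 0.0774999 = 7.8275 m along the plane.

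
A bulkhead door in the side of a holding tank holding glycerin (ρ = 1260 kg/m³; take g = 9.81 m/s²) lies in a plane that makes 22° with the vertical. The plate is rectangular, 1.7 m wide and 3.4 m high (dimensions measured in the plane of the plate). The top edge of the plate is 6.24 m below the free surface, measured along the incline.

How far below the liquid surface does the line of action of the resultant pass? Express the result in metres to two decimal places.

h_p = 7.47 m

γ = ρg = 1260 × 9.81 / 1000 = 12.3606 kN/m³.
The plate makes 22° with the vertical, i.e. θ = 90° − 22° = 68° to the horizontal. Measuring y along the incline from the free-surface line, vertical depth h = y·sinθ with sinθ = 0.927184.
The centroid lies 3.4/2 = 1.7 m below the top edge, so y_c = 6.24 + 1.7 = 7.94 m and h_c = 7.94 × 0.927184 = 7.36184 m.
A = 1.7 × 3.4 = 5.78 m².
Resultant F = γ·h_c·A = 12.3606 × 7.36184 × 5.78 = 525.961 kN.
I_c = b·h³/12 = 1.7 × 3.4³/12 = 5.56807 m⁴.
Centre of pressure: y_p = y_c + I_c/(y_c·A) = 7.94 + 5.56807/(7.94 × 5.78) = 7.94 + 0.121327 = 8.06133 m along the plane.
Vertically, h_p = y_p·sinθ = 8.06133 × 0.927184 = 7.47434 m.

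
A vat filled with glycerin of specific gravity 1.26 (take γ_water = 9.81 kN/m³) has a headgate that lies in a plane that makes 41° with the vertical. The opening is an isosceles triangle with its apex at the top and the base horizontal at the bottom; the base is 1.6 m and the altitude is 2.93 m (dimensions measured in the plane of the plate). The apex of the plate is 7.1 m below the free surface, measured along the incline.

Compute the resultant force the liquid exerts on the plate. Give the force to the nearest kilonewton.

F ≈ 198 kN

γ = 1.26 × 9.81 = 12.3606 kN/m³.
The plate makes 41° with the vertical, i.e. θ = 90° − 41° = 49° to the horizontal. Measuring y along the incline from the free-surface line, vertical depth h = y·sinθ with sinθ = 0.754710.
With the apex up, the centroid sits 2h/3 = 2 × 2.93/3 = 1.95333 m below the apex, so y_c = 7.1 + 1.95333 = 9.05333 m and h_c = 9.05333 × 0.754710 = 6.83264 m.
A = ½ × 1.6 × 2.93 = 2.344 m².
Resultant F = γ·h_c·A = 12.3606 × 6.83264 × 2.344 = 197.964 kN.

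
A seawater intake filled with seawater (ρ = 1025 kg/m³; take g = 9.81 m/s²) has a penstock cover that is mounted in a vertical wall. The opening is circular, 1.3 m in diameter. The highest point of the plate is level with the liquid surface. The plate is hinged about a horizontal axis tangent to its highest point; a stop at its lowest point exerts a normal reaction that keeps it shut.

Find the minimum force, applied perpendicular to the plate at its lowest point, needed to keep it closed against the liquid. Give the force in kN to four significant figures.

γ = ρg = 1025 × 9.81 / 1000 = 10.05525 kN/m³.
The centroid is at the centre, 0.65 m below the top of the plate, so the centroid depth is h_c = 0.65 m.
A = π(0.65)² = 1.32732 m².
Resultant F = γ·h_c·A = 10.05525 × 0.65 × 1.32732 = 8.67525 kN.
I_c = πr⁴/4 = π × 0.65⁴/4 = 0.140198 m⁴.
Centre of pressure: y_p = y_c + I_c/(y_c·A) = 0.65 + 0.140198/(0.65 × 1.32732) = 0.65 + 0.1625 = 0.8125 m along the plane.
The resultant acts 0.65 + 0.1625 = 0.8125 m (along the plate) below the hinge at the top edge, so the moment about the hinge is M = F × 0.8125 = 8.67525 × 0.8125 = 7.04864 kN·m.
A normal force at the bottom, 1.3 m from the hinge, must supply this moment: P = 7.04864/1.3 = 5.42203 kN.

P ≈ 5.422 kN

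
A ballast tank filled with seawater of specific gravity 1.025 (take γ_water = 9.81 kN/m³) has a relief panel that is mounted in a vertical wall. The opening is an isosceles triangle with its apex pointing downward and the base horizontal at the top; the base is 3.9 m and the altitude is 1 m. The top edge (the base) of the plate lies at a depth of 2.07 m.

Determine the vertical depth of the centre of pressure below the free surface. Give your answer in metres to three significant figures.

h_p = 2.43 m

γ = 1.025 × 9.81 = 10.05525 kN/m³.
With the apex down, the centroid sits h/3 = 1/3 = 0.333333 m below the base (the top edge), so the centroid depth is h_c = 2.07 + 0.333333 = 2.40333 m.
A = ½ × 3.9 × 1 = 1.95 m².
Resultant F = γ·h_c·A = 10.05525 × 2.40333 × 1.95 = 47.1239 kN.
I_c = b·h³/36 = 3.9 × 1³/36 = 0.108333 m⁴.
Centre of pressure: y_p = y_c + I_c/(y_c·A) = 2.40333 + 0.108333/(2.40333 × 1.95) = 2.40333 + 0.023116 = 2.42645 m along the plane.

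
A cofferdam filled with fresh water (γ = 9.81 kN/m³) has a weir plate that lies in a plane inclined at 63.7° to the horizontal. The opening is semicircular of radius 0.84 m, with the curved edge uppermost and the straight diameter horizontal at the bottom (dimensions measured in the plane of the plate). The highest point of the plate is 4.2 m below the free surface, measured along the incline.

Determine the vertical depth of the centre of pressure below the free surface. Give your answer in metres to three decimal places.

h_p = 4.208 m

γ = 9.81 kN/m³.
Let θ = 63.7° be the plate's angle to the horizontal; measure y along the incline from where the plane meets the free surface. Vertical depth h = y·sinθ with sinθ = 0.896486.
The centroid lies 4r/(3π) = 0.356507 m above the diameter, so r − 4r/(3π) = 0.84 − 0.356507 = 0.483493 m below the topmost point, so y_c = 4.2 + 0.483493 = 4.68349 m and h_c = 4.68349 × 0.896486 = 4.19868 m.
A = πr²/2 = π × 0.84²/2 = 1.10835 m².
Resultant F = γ·h_c·A = 9.81 × 4.19868 × 1.10835 = 45.6519 kN.
I_c = (π/8 − 8/(9π))·r⁴ = 0.109757 × 0.84⁴ = 0.0546449 m⁴.
Centre of pressure: y_p = y_c + I_c/(y_c·A) = 4.68349 + 0.0546449/(4.68349 × 1.10835) = 4.68349 + 0.010527 = 4.69402 m along the plane.
Vertically, h_p = y_p·sinθ = 4.69402 × 0.896486 = 4.20812 m.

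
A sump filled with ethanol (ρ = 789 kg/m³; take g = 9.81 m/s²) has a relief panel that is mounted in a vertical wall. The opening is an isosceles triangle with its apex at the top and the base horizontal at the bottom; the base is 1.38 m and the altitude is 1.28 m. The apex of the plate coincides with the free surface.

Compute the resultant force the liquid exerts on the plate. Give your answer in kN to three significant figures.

F ≈ 5.83 kN

γ = ρg = 789 × 9.81 / 1000 = 7.74009 kN/m³.
With the apex up, the centroid sits 2h/3 = 2 × 1.28/3 = 0.853333 m below the apex, so the centroid depth is h_c = 0.853333 m.
A = ½ × 1.38 × 1.28 = 0.8832 m².
Resultant F = γ·h_c·A = 7.74009 × 0.853333 × 0.8832 = 5.83342 kN.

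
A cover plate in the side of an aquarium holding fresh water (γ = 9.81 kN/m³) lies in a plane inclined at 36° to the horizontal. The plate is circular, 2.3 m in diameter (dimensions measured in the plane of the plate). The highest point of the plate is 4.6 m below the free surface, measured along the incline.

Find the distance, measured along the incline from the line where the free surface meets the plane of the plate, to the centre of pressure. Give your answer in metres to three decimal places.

y_p = 5.808 m

γ = 9.81 kN/m³.
Let θ = 36° be the plate's angle to the horizontal; measure y along the incline from where the plane meets the free surface. Vertical depth h = y·sinθ with sinθ = 0.587785.
The centroid is at the centre, 1.15 m below the top of the plate, so y_c = 4.6 + 1.15 = 5.75 m and h_c = 5.75 × 0.587785 = 3.37976 m.
A = π(1.15)² = 4.15476 m².
Resultant F = γ·h_c·A = 9.81 × 3.37976 × 4.15476 = 137.753 kN.
I_c = πr⁴/4 = π × 1.15⁴/4 = 1.37367 m⁴.
Centre of pressure: y_p = y_c + I_c/(y_c·A) = 5.75 + 1.37367/(5.75 × 4.15476) = 5.75 + 0.0575001 = 5.8075 m along the plane.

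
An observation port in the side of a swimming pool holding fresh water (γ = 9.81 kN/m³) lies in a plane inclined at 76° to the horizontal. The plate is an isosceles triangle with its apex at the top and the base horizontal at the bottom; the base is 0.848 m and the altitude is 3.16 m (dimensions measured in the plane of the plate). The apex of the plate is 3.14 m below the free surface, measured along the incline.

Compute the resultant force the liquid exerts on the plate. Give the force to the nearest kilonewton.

γ = 9.81 kN/m³.
Let θ = 76° be the plate's angle to the horizontal; measure y along the incline from where the plane meets the free surface. Vertical depth h = y·sinθ with sinθ = 0.970296.
With the apex up, the centroid sits 2h/3 = 2 × 3.16/3 = 2.10667 m below the apex, so y_c = 3.14 + 2.10667 = 5.24667 m and h_c = 5.24667 × 0.970296 = 5.09082 m.
A = ½ × 0.848 × 3.16 = 1.33984 m².
Resultant F = γ·h_c·A = 9.81 × 5.09082 × 1.33984 = 66.9129 kN.

F ≈ 67 kN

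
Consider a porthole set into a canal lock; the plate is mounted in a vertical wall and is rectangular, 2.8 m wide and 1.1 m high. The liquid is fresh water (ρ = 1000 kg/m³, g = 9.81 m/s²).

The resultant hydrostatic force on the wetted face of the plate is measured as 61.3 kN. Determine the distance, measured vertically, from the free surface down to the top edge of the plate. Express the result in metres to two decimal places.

d_top ≈ 1.48 m

γ = ρg = 1000 × 9.81 = 9810 N/m³ = 9.81 kN/m³.
A = 2.8 × 1.1 = 3.08 m².
From F = γ·h_c·A, the centroid depth is h_c = 61.3/(9.81 × 3.08) = 2.02881 m.
The centroid lies 1.1/2 = 0.55 m below the top edge, so the top edge sits at h_top = 2.02881 − 0.55 = 1.47881 m below the surface.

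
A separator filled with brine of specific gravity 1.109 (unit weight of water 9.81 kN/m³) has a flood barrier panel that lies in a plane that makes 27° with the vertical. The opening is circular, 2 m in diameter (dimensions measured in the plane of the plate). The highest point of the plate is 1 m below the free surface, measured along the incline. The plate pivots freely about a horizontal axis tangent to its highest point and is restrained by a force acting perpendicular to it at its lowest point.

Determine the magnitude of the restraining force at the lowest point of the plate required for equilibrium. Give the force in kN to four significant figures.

γ = 1.109 × 9.81 = 10.87929 kN/m³.
The plate makes 27° with the vertical, i.e. θ = 90° − 27° = 63° to the horizontal. Measuring y along the incline from the free-surface line, vertical depth h = y·sinθ with sinθ = 0.891007.
The centroid is at the centre, 1 m below the top of the plate, so y_c = 1 + 1 = 2 m and h_c = 2 × 0.891007 = 1.78201 m.
A = π(1)² = 3.14159 m².
Resultant F = γ·h_c·A = 10.87929 × 1.78201 × 3.14159 = 60.906 kN.
I_c = πr⁴/4 = π × 1⁴/4 = 0.785398 m⁴.
Centre of pressure: y_p = y_c + I_c/(y_c·A) = 2 + 0.785398/(2 × 3.14159) = 2 + 0.125 = 2.125 m along the plane.
The resultant acts 1 + 0.125 = 1.125 m (along the plate) below the hinge at the top edge, so the moment about the hinge is M = F × 1.125 = 60.906 × 1.125 = 68.5192 kN·m.
A normal force at the bottom, 2 m from the hinge, must supply this moment: P = 68.5192/2 = 34.2596 kN.

P ≈ 34.26 kN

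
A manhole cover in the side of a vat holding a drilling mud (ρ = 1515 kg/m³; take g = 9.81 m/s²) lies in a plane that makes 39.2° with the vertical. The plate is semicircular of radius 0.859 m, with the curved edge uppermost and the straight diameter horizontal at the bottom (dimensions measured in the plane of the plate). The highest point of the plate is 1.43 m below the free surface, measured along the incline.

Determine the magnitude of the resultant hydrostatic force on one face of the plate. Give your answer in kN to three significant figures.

γ = ρg = 1515 × 9.81 / 1000 = 14.86215 kN/m³.
The plate makes 39.2° with the vertical, i.e. θ = 90° − 39.2° = 50.8° to the horizontal. Measuring y along the incline from the free-surface line, vertical depth h = y·sinθ with sinθ = 0.774944.
The centroid lies 4r/(3π) = 0.364571 m above the diameter, so r − 4r/(3π) = 0.859 − 0.364571 = 0.494429 m below the topmost point, so y_c = 1.43 + 0.494429 = 1.92443 m and h_c = 1.92443 × 0.774944 = 1.49133 m.
A = πr²/2 = π × 0.859²/2 = 1.15906 m².
Resultant F = γ·h_c·A = 14.86215 × 1.49133 × 1.15906 = 25.6898 kN.

F ≈ 25.7 kN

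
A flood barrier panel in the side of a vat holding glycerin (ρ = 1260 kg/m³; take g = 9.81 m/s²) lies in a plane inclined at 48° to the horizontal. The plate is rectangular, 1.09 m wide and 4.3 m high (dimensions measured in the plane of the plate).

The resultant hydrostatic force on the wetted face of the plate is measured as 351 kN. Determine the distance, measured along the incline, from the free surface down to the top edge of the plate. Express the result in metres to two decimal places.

y_top ≈ 6.00 m

γ = ρg = 1260 × 9.81 / 1000 = 12.3606 kN/m³.
A = 1.09 × 4.3 = 4.687 m².
From F = γ·h_c·A, the centroid depth is h_c = 351/(12.3606 × 4.687) = 6.0586 m.
Let θ = 48° be the plate's angle to the horizontal; measure y along the incline from where the plane meets the free surface. Vertical depth h = y·sinθ with sinθ = 0.743145.
Along the incline, y_c = h_c/sinθ = 6.0586/0.743145 = 8.15265 m.
The centroid lies 4.3/2 = 2.15 m below the top edge, so the top edge sits at y_top = 8.15265 − 2.15 = 6.00265 m along the incline.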